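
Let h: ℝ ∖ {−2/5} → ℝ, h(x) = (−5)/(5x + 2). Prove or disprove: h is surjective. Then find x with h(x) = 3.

If h(x) = 0, cross-multiplying gives 5(−5) = 0(5x + 2), which simplifies to −25 = 0 — false.  So 0 has no preimage and h is not surjective.
Solving h(x) = 3: cross-multiplying gives −5 = 3(5x + 2), which rearranges to −15x = 11, so x = −11/15.

-11/15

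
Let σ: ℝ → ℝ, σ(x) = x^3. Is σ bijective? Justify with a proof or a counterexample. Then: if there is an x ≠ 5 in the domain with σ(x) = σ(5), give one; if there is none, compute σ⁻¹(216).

On ℝ, x ↦ x^3 is strictly increasing (injective) and for any y ∈ ℝ the 3rd root y^{1/3} lies in ℝ (surjective). So σ is bijective.
Since x ↦ x^3 is strictly increasing on ℝ, it is injective there, so no x ≠ 5 in the domain has σ(x) = σ(5). We therefore compute σ⁻¹(216) = 216^{1/3} = 6 (indeed 6^3 = 216).

6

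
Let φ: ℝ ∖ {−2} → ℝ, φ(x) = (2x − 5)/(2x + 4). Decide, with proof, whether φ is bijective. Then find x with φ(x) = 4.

-7/2

If φ(x) = 1, cross-multiplying gives 2(2x − 5) = 2(2x + 4), which simplifies to −10 = 8 — false.  So 1 has no preimage and φ is not surjective.
Therefore φ is not bijective.
Solving φ(x) = 4: cross-multiplying gives 2x − 5 = 4(2x + 4), which rearranges to −6x = 21, so x = −7/2.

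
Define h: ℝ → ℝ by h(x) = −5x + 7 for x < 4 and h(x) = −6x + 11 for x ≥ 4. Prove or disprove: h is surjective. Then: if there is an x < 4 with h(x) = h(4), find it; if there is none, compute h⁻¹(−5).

Both pieces are strictly decreasing (slopes −5 and −6), so each is injective on its own interval.
The left piece maps (−∞, 4) onto (−13, ∞); the right piece maps [4, ∞) onto (−∞, −13].
These images together cover ℝ, so h is surjective.
Because the two images are disjoint, no x < 4 has h(x) = h(4), so we compute h⁻¹(−5): −5 lies in (−13, ∞), so solve −5x + 7 = −5: x = (−5 − 7)/(−5) = 12/5.

12/5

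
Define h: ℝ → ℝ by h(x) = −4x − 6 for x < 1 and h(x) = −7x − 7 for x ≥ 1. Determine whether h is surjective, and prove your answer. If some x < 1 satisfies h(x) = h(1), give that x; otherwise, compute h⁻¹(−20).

Both pieces are strictly decreasing (slopes −4 and −7), so each is injective on its own interval.
The left piece maps (−∞, 1) onto (−10, ∞); the right piece maps [1, ∞) onto (−∞, −14].
The union (−10, ∞) ∪ (−∞, −14] omits the interval between −10 and −14; in particular −10 has no preimage. So h is not surjective.
Because the two images are disjoint, no x < 1 has h(x) = h(1), so we compute h⁻¹(−20): −20 lies in (−∞, −14], so solve −7x − 7 = −20: x = (−20 + 7)/(−7) = 13/7.

13/7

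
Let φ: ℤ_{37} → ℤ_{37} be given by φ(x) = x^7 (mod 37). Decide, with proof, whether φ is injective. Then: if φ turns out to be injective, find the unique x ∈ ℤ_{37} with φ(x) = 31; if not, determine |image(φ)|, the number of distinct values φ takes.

Since 37 is prime, the nonzero elements of ℤ_{37} form a cyclic group of order 36.
As gcd(7, 36) = 1, raising to the 7th power is a bijection on this group: if s^7 ≡ t^7 then (st^{−1})^7 = 1, and the only element of order dividing gcd(7, 36) = 1 is 1, so s = t.
With φ(0) = 0 this makes φ injective on all of ℤ_{37}, hence bijective (finite equal-size domain and codomain). In particular φ is injective.
Since φ is injective, we find the preimage of 31. The inverse of x ↦ x^7 on (ℤ_{37})^× is x ↦ x^31, because 7·31 = 217 = 6·36 + 1 ≡ 1 (mod 36) and x^{36} = 1 for x ≠ 0 (Fermat). So φ⁻¹(31) = 31^31 mod 37.
Repeated squaring mod 37: 31^1 ≡ 31, 31^2 ≡ 31² = 961 ≡ 36, 31^4 ≡ 36² = 1296 ≡ 1, 31^8 ≡ 1² = 1, 31^16 ≡ 1² = 1. Since 31 = 16 + 8 + 4 + 2 + 1, 31^31 ≡ 1·1·1·36·31: 1·1 = 1, then 1·1 = 1, then 1·36 = 36, then 36·31 = 1116 ≡ 6. So 31^31 ≡ 6 (mod 37).
Hence φ⁻¹(31) = 6.

6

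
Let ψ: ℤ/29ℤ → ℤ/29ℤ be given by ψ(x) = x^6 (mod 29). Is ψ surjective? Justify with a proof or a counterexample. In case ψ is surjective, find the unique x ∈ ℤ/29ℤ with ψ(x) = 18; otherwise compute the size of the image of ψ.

ψ(14): Repeated squaring mod 29: 14^1 ≡ 14, 14^2 ≡ 14² = 196 ≡ 22, 14^4 ≡ 22² = 484 ≡ 20. Since 6 = 4 + 2, 14^6 ≡ 20·22: 20·22 = 440 ≡ 5. So 14^6 ≡ 5 (mod 29).
ψ(15): Repeated squaring mod 29: 15^1 ≡ 15, 15^2 ≡ 15² = 225 ≡ 22, 15^4 ≡ 22² = 484 ≡ 20. Since 6 = 4 + 2, 15^6 ≡ 20·22: 20·22 = 440 ≡ 5. So 15^6 ≡ 5 (mod 29).
So ψ(14) = ψ(15) = 5 while 14 ≠ 15, so ψ is not injective.
A non-injective map from the 29-element set ℤ/29ℤ to itself takes at most 28 distinct values, so it cannot be surjective. Thus ψ is not surjective.
Since ψ is not surjective, we determine |image(ψ)|. Computing x^6 mod 29 for each x (by repeated squaring, reducing mod 29 at every step), the values ψ(0), ψ(1), …, ψ(28) are: 0, 1, 6, 4, 7, 23, 24, 25, 13, 16, 22, 9, 28, 20, 5, 5, 20, 28, 9, 22, 16, 13, 25, 24, 23, 7, 4, 6, 1.
The distinct values are {0, 1, 4, 5, 6, 7, 9, 13, 16, 20, 22, 23, 24, 25, 28}; there are 15 of them.

15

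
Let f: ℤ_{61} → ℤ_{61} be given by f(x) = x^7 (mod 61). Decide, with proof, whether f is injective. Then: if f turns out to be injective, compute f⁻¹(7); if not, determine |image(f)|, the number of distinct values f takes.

Since 61 is prime, the nonzero elements of ℤ_{61} form a cyclic group of order 60.
As gcd(7, 60) = 1, raising to the 7th power is a bijection on this group: if s^7 ≡ t^7 then (st^{−1})^7 = 1, and the only element of order dividing gcd(7, 60) = 1 is 1, so s = t.
With f(0) = 0 this makes f injective on all of ℤ_{61}, hence bijective (finite equal-size domain and codomain). In particular f is injective.
Since f is injective, we find the preimage of 7. The inverse of x ↦ x^7 on (ℤ_{61})^× is x ↦ x^43, because 7·43 = 301 = 5·60 + 1 ≡ 1 (mod 60) and x^{60} = 1 for x ≠ 0 (Fermat). So f⁻¹(7) = 7^43 mod 61.
Repeated squaring mod 61: 7^1 ≡ 7, 7^2 ≡ 7² = 49, 7^4 ≡ 49² = 2401 ≡ 22, 7^8 ≡ 22² = 484 ≡ 57, 7^16 ≡ 57² = 3249 ≡ 16, 7^32 ≡ 16² = 256 ≡ 12. Since 43 = 32 + 8 + 2 + 1, 7^43 ≡ 12·57·49·7: 12·57 = 684 ≡ 13, then 13·49 = 637 ≡ 27, then 27·7 = 189 ≡ 6. So 7^43 ≡ 6 (mod 61).
Hence f⁻¹(7) = 6.

6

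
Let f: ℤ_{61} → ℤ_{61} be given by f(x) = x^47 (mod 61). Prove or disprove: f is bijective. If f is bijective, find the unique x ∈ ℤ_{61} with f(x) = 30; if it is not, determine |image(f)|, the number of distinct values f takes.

6

Since 61 is prime, the nonzero elements of ℤ_{61} form a cyclic group of order 60.
As gcd(47, 60) = 1, raising to the 47th power is a bijection on this group: if x_1^47 ≡ x_2^47 then (x_1x_2^{−1})^47 = 1, and the only element of order dividing gcd(47, 60) = 1 is 1, so x_1 = x_2.
With f(0) = 0 this makes f injective on all of ℤ_{61}, hence bijective (finite equal-size domain and codomain). In particular f is bijective.
Since f is bijective, we find the preimage of 30. The inverse of x ↦ x^47 on (ℤ_{61})^× is x ↦ x^23, because 47·23 = 1081 = 18·60 + 1 ≡ 1 (mod 60) and x^{60} = 1 for x ≠ 0 (Fermat). So f⁻¹(30) = 30^23 mod 61.
Repeated squaring mod 61: 30^1 ≡ 30, 30^2 ≡ 30² = 900 ≡ 46, 30^4 ≡ 46² = 2116 ≡ 42, 30^8 ≡ 42² = 1764 ≡ 56, 30^16 ≡ 56² = 3136 ≡ 25. Since 23 = 16 + 4 + 2 + 1, 30^23 ≡ 25·42·46·30: 25·42 = 1050 ≡ 13, then 13·46 = 598 ≡ 49, then 49·30 = 1470 ≡ 6. So 30^23 ≡ 6 (mod 61).
Hence f⁻¹(30) = 6.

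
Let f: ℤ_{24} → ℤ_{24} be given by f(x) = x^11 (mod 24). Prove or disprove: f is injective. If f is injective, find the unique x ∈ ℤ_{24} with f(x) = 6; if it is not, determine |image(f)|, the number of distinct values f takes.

15

f(0) = 0^11 = 0.
f(6): Repeated squaring mod 24: 6^1 ≡ 6, 6^2 ≡ 6² = 36 ≡ 12, 6^4 ≡ 12² = 144 ≡ 0, 6^8 ≡ 0² = 0. Since 11 = 8 + 2 + 1, 6^11 ≡ 0·12·6: 0·12 = 0, then 0·6 = 0. So 6^11 ≡ 0 (mod 24).
So f(0) = f(6) = 0 while 0 ≠ 6, therefore f is not injective.
Since f is not injective, we determine |image(f)|. Computing x^11 mod 24 for each x (by repeated squaring, reducing mod 24 at every step), the values f(0), f(1), …, f(23) are: 0, 1, 8, 3, 16, 5, 0, 7, 8, 9, 16, 11, 0, 13, 8, 15, 16, 17, 0, 19, 8, 21, 16, 23.
The distinct values are {0, 1, 3, 5, 7, 8, 9, 11, 13, 15, 16, 17, 19, 21, 23}; there are 15 of them.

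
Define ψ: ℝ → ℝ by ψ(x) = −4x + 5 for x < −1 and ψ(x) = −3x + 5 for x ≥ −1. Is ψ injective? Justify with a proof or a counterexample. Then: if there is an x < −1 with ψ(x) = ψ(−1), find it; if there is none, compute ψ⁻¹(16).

-11/4

Both pieces are strictly decreasing (slopes −4 and −3), so each is injective on its own interval.
The left piece maps (−∞, −1) onto (9, ∞); the right piece maps [−1, ∞) onto (−∞, 8].
These images are disjoint, so no value is attained by both pieces. So ψ is injective.
Because the two images are disjoint, no x < −1 has ψ(x) = ψ(−1), so we compute ψ⁻¹(16): 16 lies in (9, ∞), so solve −4x + 5 = 16: x = (16 − 5)/(−4) = −11/4.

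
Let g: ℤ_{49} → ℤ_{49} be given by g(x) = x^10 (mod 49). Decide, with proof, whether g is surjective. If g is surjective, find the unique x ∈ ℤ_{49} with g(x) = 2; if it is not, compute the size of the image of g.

22

g(0) = 0^10 = 0.
g(7): Repeated squaring mod 49: 7^1 ≡ 7, 7^2 ≡ 7² = 49 ≡ 0, 7^4 ≡ 0² = 0, 7^8 ≡ 0² = 0. Since 10 = 8 + 2, 7^10 ≡ 0·0: 0·0 = 0. So 7^10 ≡ 0 (mod 49).
So g(0) = g(7) = 0 while 0 ≠ 7, so g is not injective.
A non-injective map from the 49-element set ℤ_{49} to itself takes at most 48 distinct values, so it cannot be surjective. Therefore g is not surjective.
Since g is not surjective, we determine |image(g)|. Computing x^10 mod 49 for each x (by repeated squaring, reducing mod 49 at every step), the values g(0), g(1), …, g(48) are: 0, 1, 44, 4, 25, 23, 29, 0, 22, 16, 32, 46, 2, 8, 0, 43, 37, 11, 18, 30, 36, 0, 15, 9, 39, 39, 9, 15, 0, 36, 30, 18, 11, 37, 43, 0, 8, 2, 46, 32, 16, 22, 0, 29, 23, 25, 4, 44, 1.
The distinct values are {0, 1, 2, 4, 8, 9, 11, 15, 16, 18, 22, 23, 25, 29, 30, 32, 36, 37, 39, 43, 44, 46}; there are 22 of them.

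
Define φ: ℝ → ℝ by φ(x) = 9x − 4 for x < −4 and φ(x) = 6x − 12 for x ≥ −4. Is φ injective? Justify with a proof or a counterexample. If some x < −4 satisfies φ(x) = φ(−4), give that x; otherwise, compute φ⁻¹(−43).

-13/3

Both pieces are strictly increasing (slopes 9 and 6), so each is injective on its own interval.
The left piece maps (−∞, −4) onto (−∞, −40); the right piece maps [−4, ∞) onto [−36, ∞).
These images are disjoint, so no value is attained by both pieces. Thus φ is injective.
Because the two images are disjoint, no x < −4 has φ(x) = φ(−4), so we compute φ⁻¹(−43): −43 lies in (−∞, −40), so solve 9x − 4 = −43: x = (−43 + 4)/9 = −13/3.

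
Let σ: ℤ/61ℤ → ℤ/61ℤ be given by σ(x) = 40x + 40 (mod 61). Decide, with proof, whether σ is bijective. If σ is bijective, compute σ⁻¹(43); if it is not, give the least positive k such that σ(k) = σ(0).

If σ(s) = σ(t), then 40s ≡ 40t (mod 61). Because gcd(40, 61) = 1, we may cancel 40 to get s ≡ t (mod 61).
We now compute 40⁻¹ mod 61 explicitly. Euclid's algorithm: 61 = 1·40 + 21, 40 = 1·21 + 19, 21 = 1·19 + 2, 19 = 9·2 + 1; back-substituting gives 1 = 29·40 − 19·61, so 40⁻¹ ≡ 29 (mod 61).
For any y ∈ ℤ/61ℤ, x = 29(y − 40) mod 61 satisfies σ(x) = 40·29(y − 40) + 40 ≡ y (since 40·29 ≡ 1 mod 61). So every y has a preimage.
Thus σ is bijective.
Since σ is bijective, we compute σ⁻¹(43): solve 40x + 40 ≡ 43 (mod 61), i.e. 40x ≡ 3 (mod 61).
Multiplying by 40⁻¹ = 29 gives x ≡ 29·3 = 87 = 1·61 + 26 ≡ 26 (mod 61).
Check: σ(26) = 40·26 + 40 = 1080 = 17·61 + 43 ≡ 43 (mod 61).

26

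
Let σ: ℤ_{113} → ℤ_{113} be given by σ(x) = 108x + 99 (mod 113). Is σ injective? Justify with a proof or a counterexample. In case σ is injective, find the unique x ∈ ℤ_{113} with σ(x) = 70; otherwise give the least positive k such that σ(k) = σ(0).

51

Suppose σ(u) = σ(v) in ℤ_{113}. Then 108u + 99 ≡ 108v + 99 (mod 113), therefore 108(u − v) ≡ 0 (mod 113).
Since gcd(108, 113) = 1, 108 is invertible modulo 113, therefore u − v ≡ 0 (mod 113), i.e. u = v.
Therefore σ is injective.
We now compute 108⁻¹ mod 113 explicitly. Euclid's algorithm: 113 = 1·108 + 5, 108 = 21·5 + 3, 5 = 1·3 + 2, 3 = 1·2 + 1; back-substituting gives 1 = 45·108 − 43·113, so 108⁻¹ ≡ 45 (mod 113).
Since σ is injective, we compute σ⁻¹(70): solve 108x + 99 ≡ 70 (mod 113), i.e. 108x ≡ 84 (mod 113).
Multiplying by 108⁻¹ = 45 gives x ≡ 45·84 = 3780 = 33·113 + 51 ≡ 51 (mod 113).
Check: σ(51) = 108·51 + 99 = 5607 = 49·113 + 70 ≡ 70 (mod 113).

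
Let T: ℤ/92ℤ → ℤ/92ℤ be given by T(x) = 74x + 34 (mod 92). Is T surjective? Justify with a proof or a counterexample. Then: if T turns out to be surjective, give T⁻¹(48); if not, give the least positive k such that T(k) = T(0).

46

By definition, surjectivity means every element of the codomain has a preimage under T.
Since gcd(74, 92) = 2, we have 74x ≡ 0 (mod 2) for all x, so T(x) ≡ 0 (mod 2).
But 1 ≢ 0 (mod 2), so 1 ∈ ℤ/92ℤ has no preimage. So T is not surjective.
Since T is not surjective, we find the least positive k with T(k) = T(0): this means 74k ≡ 0 (mod 92), i.e. 92 ∣ 74k. Since gcd(74, 92) = 2, dividing through by 2 this holds exactly when 46 ∣ 37k, and as gcd(37, 46) = 1, exactly when 46 ∣ k.
The smallest positive such k is 46.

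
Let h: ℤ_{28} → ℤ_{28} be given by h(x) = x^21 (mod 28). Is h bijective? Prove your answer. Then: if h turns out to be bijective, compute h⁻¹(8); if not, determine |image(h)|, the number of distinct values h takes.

9

h(2): Repeated squaring mod 28: 2^1 ≡ 2, 2^2 ≡ 2² = 4, 2^4 ≡ 4² = 16, 2^8 ≡ 16² = 256 ≡ 4, 2^16 ≡ 4² = 16. Since 21 = 16 + 4 + 1, 2^21 ≡ 16·16·2: 16·16 = 256 ≡ 4, then 4·2 = 8. So 2^21 ≡ 8 (mod 28).
h(4): Repeated squaring mod 28: 4^1 ≡ 4, 4^2 ≡ 4² = 16, 4^4 ≡ 16² = 256 ≡ 4, 4^8 ≡ 4² = 16, 4^16 ≡ 16² = 256 ≡ 4. Since 21 = 16 + 4 + 1, 4^21 ≡ 4·4·4: 4·4 = 16, then 16·4 = 64 ≡ 8. So 4^21 ≡ 8 (mod 28).
So h(2) = h(4) = 8 while 2 ≠ 4, so h is not injective, hence not bijective.
Since h is not bijective, we determine |image(h)|. Computing x^21 mod 28 for each x (by repeated squaring, reducing mod 28 at every step), the values h(0), h(1), …, h(27) are: 0, 1, 8, 27, 8, 13, 20, 7, 8, 1, 20, 15, 20, 13, 0, 15, 8, 13, 8, 27, 20, 21, 8, 15, 20, 1, 20, 27.
The distinct values are {0, 1, 7, 8, 13, 15, 20, 21, 27}; there are 9 of them.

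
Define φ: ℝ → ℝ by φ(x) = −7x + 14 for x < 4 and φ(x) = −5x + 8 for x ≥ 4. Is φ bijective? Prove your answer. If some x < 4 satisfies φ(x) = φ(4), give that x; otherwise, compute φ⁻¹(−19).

Both pieces are strictly decreasing (slopes −7 and −5), so each is injective on its own interval.
The left piece maps (−∞, 4) onto (−14, ∞); the right piece maps [4, ∞) onto (−∞, −12].
These images overlap. In particular φ(4) = −12 (right piece), and solving −7x + 14 = −12 on the left piece gives x = 26/7 < 4.
So φ(26/7) = φ(4) with 26/7 ≠ 4, and φ is not injective, hence not bijective. This x = 26/7 is the requested value below 4.

26/7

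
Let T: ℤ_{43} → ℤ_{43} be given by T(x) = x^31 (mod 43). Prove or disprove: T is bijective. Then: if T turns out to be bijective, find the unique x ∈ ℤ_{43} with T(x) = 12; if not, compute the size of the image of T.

20

Since 43 is prime, the nonzero elements of ℤ_{43} form a cyclic group of order 42.
As gcd(31, 42) = 1, raising to the 31st power is a bijection on this group: if s^31 ≡ t^31 then (st^{−1})^31 = 1, and the only element of order dividing gcd(31, 42) = 1 is 1, so s = t.
With T(0) = 0 this makes T injective on all of ℤ_{43}, hence bijective (finite equal-size domain and codomain). In particular T is bijective.
Since T is bijective, we find the preimage of 12. The inverse of x ↦ x^31 on (ℤ_{43})^× is x ↦ x^19, because 31·19 = 589 = 14·42 + 1 ≡ 1 (mod 42) and x^{42} = 1 for x ≠ 0 (Fermat). So T⁻¹(12) = 12^19 mod 43.
Repeated squaring mod 43: 12^1 ≡ 12, 12^2 ≡ 12² = 144 ≡ 15, 12^4 ≡ 15² = 225 ≡ 10, 12^8 ≡ 10² = 100 ≡ 14, 12^16 ≡ 14² = 196 ≡ 24. Since 19 = 16 + 2 + 1, 12^19 ≡ 24·15·12: 24·15 = 360 ≡ 16, then 16·12 = 192 ≡ 20. So 12^19 ≡ 20 (mod 43).
Hence T⁻¹(12) = 20.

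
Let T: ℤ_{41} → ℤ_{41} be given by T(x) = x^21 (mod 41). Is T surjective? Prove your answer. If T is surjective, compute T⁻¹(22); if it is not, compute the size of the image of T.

Since 41 is prime, the nonzero elements of ℤ_{41} form a cyclic group of order 40.
As gcd(21, 40) = 1, raising to the 21st power is a bijection on this group: if x_1^21 ≡ x_2^21 then (x_1x_2^{−1})^21 = 1, and the only element of order dividing gcd(21, 40) = 1 is 1, so x_1 = x_2.
With T(0) = 0 this makes T injective on all of ℤ_{41}, hence bijective (finite equal-size domain and codomain). In particular T is surjective.
Since T is surjective, we find the preimage of 22. The inverse of x ↦ x^21 on (ℤ_{41})^× is x ↦ x^21, because 21·21 = 441 = 11·40 + 1 ≡ 1 (mod 40) and x^{40} = 1 for x ≠ 0 (Fermat). So T⁻¹(22) = 22^21 mod 41.
Repeated squaring mod 41: 22^1 ≡ 22, 22^2 ≡ 22² = 484 ≡ 33, 22^4 ≡ 33² = 1089 ≡ 23, 22^8 ≡ 23² = 529 ≡ 37, 22^16 ≡ 37² = 1369 ≡ 16. Since 21 = 16 + 4 + 1, 22^21 ≡ 16·23·22: 16·23 = 368 ≡ 40, then 40·22 = 880 ≡ 19. So 22^21 ≡ 19 (mod 41).
Hence T⁻¹(22) = 19.

19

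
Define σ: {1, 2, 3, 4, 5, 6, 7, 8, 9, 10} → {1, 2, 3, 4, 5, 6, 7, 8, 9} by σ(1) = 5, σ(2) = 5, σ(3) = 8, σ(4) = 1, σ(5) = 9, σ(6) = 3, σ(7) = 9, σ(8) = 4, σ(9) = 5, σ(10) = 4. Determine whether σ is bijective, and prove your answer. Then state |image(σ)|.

σ(1) = 5 = σ(2) with 1 ≠ 2, so σ is not injective, hence not bijective.
The image of σ is {1, 3, 4, 5, 8, 9}, which has 6 elements.

6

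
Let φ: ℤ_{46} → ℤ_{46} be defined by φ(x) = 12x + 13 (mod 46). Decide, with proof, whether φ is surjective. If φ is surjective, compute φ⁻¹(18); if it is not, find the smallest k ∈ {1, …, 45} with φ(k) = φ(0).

Since gcd(12, 46) = 2, we have 12x ≡ 0 (mod 2) for all x, so φ(x) ≡ 1 (mod 2).
But 0 ≢ 1 (mod 2), so 0 ∈ ℤ_{46} has no preimage. Therefore φ is not surjective.
Since φ is not surjective, we find the least positive k with φ(k) = φ(0): this means 12k ≡ 0 (mod 46), i.e. 46 ∣ 12k. Since gcd(12, 46) = 2, dividing through by 2 this holds exactly when 23 ∣ 6k, and as gcd(6, 23) = 1, exactly when 23 ∣ k.
The smallest positive such k is 23.

23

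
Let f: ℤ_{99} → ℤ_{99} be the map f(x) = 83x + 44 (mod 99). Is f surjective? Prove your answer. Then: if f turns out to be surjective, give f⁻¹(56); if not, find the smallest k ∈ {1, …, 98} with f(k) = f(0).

24

Since gcd(83, 99) = 1, 83 is invertible modulo 99. Euclid's algorithm: 99 = 1·83 + 16, 83 = 5·16 + 3, 16 = 5·3 + 1; back-substituting gives 1 = 68·83 − 57·99, so 83⁻¹ ≡ 68 (mod 99).
For any y ∈ ℤ_{99}, x = 68(y − 44) mod 99 satisfies f(x) = 83·68(y − 44) + 44 ≡ y (since 83·68 ≡ 1 mod 99). So every y has a preimage.
So f is surjective.
Since f is surjective, we find f⁻¹(56): we need 83x ≡ 56 − 44 ≡ 12 (mod 99). Using 83⁻¹ = 68: x ≡ 68·12 = 816 = 8·99 + 24, so x = 24.
Check: f(24) = 83·24 + 44 = 2036 = 20·99 + 56 ≡ 56 (mod 99).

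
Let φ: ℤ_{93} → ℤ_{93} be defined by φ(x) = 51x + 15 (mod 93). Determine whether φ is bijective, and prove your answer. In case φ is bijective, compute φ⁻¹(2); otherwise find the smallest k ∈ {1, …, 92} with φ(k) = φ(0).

Recall: injectivity means: for all s, t in the domain, φ(s) = φ(t) implies s = t.
We have gcd(51, 93) = 3 > 1. Taking s = 0 and t = 31: φ(0) = 15 and φ(31) = 51·31 + 15 = 1596 ≡ 15 (mod 93).
So φ(0) = φ(31) while 0 ≠ 31, hence φ is not injective, hence not bijective.
Since φ is not bijective, we find the least positive k with φ(k) = φ(0): this means 51k ≡ 0 (mod 93), i.e. 93 ∣ 51k. Since gcd(51, 93) = 3, dividing through by 3 this holds exactly when 31 ∣ 17k, and as gcd(17, 31) = 1, exactly when 31 ∣ k.
The smallest positive such k is 31.

31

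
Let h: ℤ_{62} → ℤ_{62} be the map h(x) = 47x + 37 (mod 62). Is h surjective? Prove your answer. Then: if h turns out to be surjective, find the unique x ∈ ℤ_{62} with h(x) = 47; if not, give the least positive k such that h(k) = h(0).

Since gcd(47, 62) = 1, 47 is invertible modulo 62. Euclid's algorithm: 62 = 1·47 + 15, 47 = 3·15 + 2, 15 = 7·2 + 1; back-substituting gives 1 = 33·47 − 25·62, so 47⁻¹ ≡ 33 (mod 62).
Then y ↦ 33(y − 37) is a two-sided inverse to h, so every y ∈ ℤ_{62} has a preimage.
Therefore h is surjective.
Since h is surjective, we find h⁻¹(47): we need 47x ≡ 47 − 37 ≡ 10 (mod 62). Using 47⁻¹ = 33: x ≡ 33·10 = 330 = 5·62 + 20, so x = 20.
Check: h(20) = 47·20 + 37 = 977 = 15·62 + 47 ≡ 47 (mod 62).

20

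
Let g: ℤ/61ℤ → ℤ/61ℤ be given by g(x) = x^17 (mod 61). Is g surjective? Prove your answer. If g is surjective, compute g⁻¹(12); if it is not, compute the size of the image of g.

16

Since 61 is prime, the nonzero elements of ℤ/61ℤ form a cyclic group of order 60.
As gcd(17, 60) = 1, raising to the 17th power is a bijection on this group: if s^17 ≡ t^17 then (st^{−1})^17 = 1, and the only element of order dividing gcd(17, 60) = 1 is 1, so s = t.
With g(0) = 0 this makes g injective on all of ℤ/61ℤ, hence bijective (finite equal-size domain and codomain). In particular g is surjective.
Since g is surjective, we find the preimage of 12. The inverse of x ↦ x^17 on (ℤ/61ℤ)^× is x ↦ x^53, because 17·53 = 901 = 15·60 + 1 ≡ 1 (mod 60) and x^{60} = 1 for x ≠ 0 (Fermat). So g⁻¹(12) = 12^53 mod 61.
Repeated squaring mod 61: 12^1 ≡ 12, 12^2 ≡ 12² = 144 ≡ 22, 12^4 ≡ 22² = 484 ≡ 57, 12^8 ≡ 57² = 3249 ≡ 16, 12^16 ≡ 16² = 256 ≡ 12, 12^32 ≡ 12² = 144 ≡ 22. Since 53 = 32 + 16 + 4 + 1, 12^53 ≡ 22·12·57·12: 22·12 = 264 ≡ 20, then 20·57 = 1140 ≡ 42, then 42·12 = 504 ≡ 16. So 12^53 ≡ 16 (mod 61).
Hence g⁻¹(12) = 16.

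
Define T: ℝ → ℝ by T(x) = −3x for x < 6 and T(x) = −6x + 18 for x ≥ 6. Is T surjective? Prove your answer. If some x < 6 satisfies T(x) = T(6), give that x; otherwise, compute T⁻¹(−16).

Both pieces are strictly decreasing (slopes −3 and −6), so each is injective on its own interval.
The left piece maps (−∞, 6) onto (−18, ∞); the right piece maps [6, ∞) onto (−∞, −18].
These images together cover ℝ, so T is surjective.
Because the two images are disjoint, no x < 6 has T(x) = T(6), so we compute T⁻¹(−16): −16 lies in (−18, ∞), so solve −3x = −16: x = (−16 − 0)/(−3) = 16/3.

16/3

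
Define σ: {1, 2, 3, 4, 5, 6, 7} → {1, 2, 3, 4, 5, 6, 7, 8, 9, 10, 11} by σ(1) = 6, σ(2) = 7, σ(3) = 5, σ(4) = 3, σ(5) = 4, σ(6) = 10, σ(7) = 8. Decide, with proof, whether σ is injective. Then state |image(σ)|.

7

The values σ(1), …, σ(7) are 6, 7, 5, 3, 4, 10, 8 — all distinct.
So σ(a) = σ(b) only when a = b, and σ is injective.
The image of σ is {3, 4, 5, 6, 7, 8, 10}, which has 7 elements.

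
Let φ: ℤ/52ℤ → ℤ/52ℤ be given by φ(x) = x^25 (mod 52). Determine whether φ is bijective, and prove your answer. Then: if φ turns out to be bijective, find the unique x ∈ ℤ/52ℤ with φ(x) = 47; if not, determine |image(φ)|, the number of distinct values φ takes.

φ(0) = 0^25 = 0.
φ(26): Repeated squaring mod 52: 26^1 ≡ 26, 26^2 ≡ 26² = 676 ≡ 0, 26^4 ≡ 0² = 0, 26^8 ≡ 0² = 0, 26^16 ≡ 0² = 0. Since 25 = 16 + 8 + 1, 26^25 ≡ 0·0·26: 0·0 = 0, then 0·26 = 0. So 26^25 ≡ 0 (mod 52).
So φ(0) = φ(26) = 0 while 0 ≠ 26, hence φ is not injective, hence not bijective.
Since φ is not bijective, we determine |image(φ)|. Computing x^25 mod 52 for each x (by repeated squaring, reducing mod 52 at every step), the values φ(0), φ(1), …, φ(51) are: 0, 1, 28, 3, 4, 5, 32, 7, 8, 9, 36, 11, 12, 13, 40, 15, 16, 17, 44, 19, 20, 21, 48, 23, 24, 25, 0, 27, 28, 29, 4, 31, 32, 33, 8, 35, 36, 37, 12, 39, 40, 41, 16, 43, 44, 45, 20, 47, 48, 49, 24, 51.
The distinct values are {0, 1, 3, 4, 5, 7, 8, 9, 11, 12, 13, 15, 16, 17, 19, 20, 21, 23, 24, 25, 27, 28, 29, 31, 32, 33, 35, 36, 37, 39, 40, 41, 43, 44, 45, 47, 48, 49, 51}; there are 39 of them.

39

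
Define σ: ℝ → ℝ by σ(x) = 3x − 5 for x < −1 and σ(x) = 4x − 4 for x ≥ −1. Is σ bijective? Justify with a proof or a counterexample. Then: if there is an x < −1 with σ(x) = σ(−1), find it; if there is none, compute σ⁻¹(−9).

-4/3

Both pieces are strictly increasing (slopes 3 and 4), so each is injective on its own interval.
The left piece maps (−∞, −1) onto (−∞, −8); the right piece maps [−1, ∞) onto [−8, ∞).
Since −8 = −8, the images partition ℝ: σ is injective and surjective, hence bijective.
Because the two images are disjoint, no x < −1 has σ(x) = σ(−1), so we compute σ⁻¹(−9): −9 lies in (−∞, −8), so solve 3x − 5 = −9: x = (−9 + 5)/3 = −4/3.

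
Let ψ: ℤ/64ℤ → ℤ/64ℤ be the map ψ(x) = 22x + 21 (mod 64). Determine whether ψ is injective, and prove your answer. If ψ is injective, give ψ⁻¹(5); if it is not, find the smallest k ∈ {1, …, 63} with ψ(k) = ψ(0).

We have gcd(22, 64) = 2 > 1. Taking u = 0 and v = 32: ψ(0) = 21 and ψ(32) = 22·32 + 21 = 725 ≡ 21 (mod 64).
So ψ(0) = ψ(32) while 0 ≠ 32, thus ψ is not injective.
Since ψ is not injective, we find the least positive k with ψ(k) = ψ(0): this means 22k ≡ 0 (mod 64), i.e. 64 ∣ 22k. Since gcd(22, 64) = 2, dividing through by 2 this holds exactly when 32 ∣ 11k, and as gcd(11, 32) = 1, exactly when 32 ∣ k.
The smallest positive such k is 32.

32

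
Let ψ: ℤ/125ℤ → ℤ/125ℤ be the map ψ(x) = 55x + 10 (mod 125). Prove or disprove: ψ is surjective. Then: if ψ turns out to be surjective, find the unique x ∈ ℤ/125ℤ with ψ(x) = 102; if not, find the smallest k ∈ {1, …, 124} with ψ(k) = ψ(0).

Since gcd(55, 125) = 5, we have 55x ≡ 0 (mod 5) for all x, so ψ(x) ≡ 0 (mod 5).
But 1 ≢ 0 (mod 5), so 1 ∈ ℤ/125ℤ has no preimage. Thus ψ is not surjective.
Since ψ is not surjective, we find the least positive k with ψ(k) = ψ(0): this means 55k ≡ 0 (mod 125), i.e. 125 ∣ 55k. Since gcd(55, 125) = 5, dividing through by 5 this holds exactly when 25 ∣ 11k, and as gcd(11, 25) = 1, exactly when 25 ∣ k.
The smallest positive such k is 25.

25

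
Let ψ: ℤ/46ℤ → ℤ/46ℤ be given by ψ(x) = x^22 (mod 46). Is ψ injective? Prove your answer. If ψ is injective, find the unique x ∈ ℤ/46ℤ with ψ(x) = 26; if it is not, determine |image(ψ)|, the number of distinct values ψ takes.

4

ψ(1) = 1^22 = 1.
ψ(3): Repeated squaring mod 46: 3^1 ≡ 3, 3^2 ≡ 3² = 9, 3^4 ≡ 9² = 81 ≡ 35, 3^8 ≡ 35² = 1225 ≡ 29, 3^16 ≡ 29² = 841 ≡ 13. Since 22 = 16 + 4 + 2, 3^22 ≡ 13·35·9: 13·35 = 455 ≡ 41, then 41·9 = 369 ≡ 1. So 3^22 ≡ 1 (mod 46).
So ψ(1) = ψ(3) = 1 while 1 ≠ 3, thus ψ is not injective.
Since ψ is not injective, we determine |image(ψ)|. Computing x^22 mod 46 for each x (by repeated squaring, reducing mod 46 at every step), the values ψ(0), ψ(1), …, ψ(45) are: 0, 1, 24, 1, 24, 1, 24, 1, 24, 1, 24, 1, 24, 1, 24, 1, 24, 1, 24, 1, 24, 1, 24, 23, 24, 1, 24, 1, 24, 1, 24, 1, 24, 1, 24, 1, 24, 1, 24, 1, 24, 1, 24, 1, 24, 1.
The distinct values are {0, 1, 23, 24}; there are 4 of them.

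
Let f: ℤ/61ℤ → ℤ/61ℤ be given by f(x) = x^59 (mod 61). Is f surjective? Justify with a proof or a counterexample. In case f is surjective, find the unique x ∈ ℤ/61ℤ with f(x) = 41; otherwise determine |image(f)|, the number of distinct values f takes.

Since 61 is prime, the nonzero elements of ℤ/61ℤ form a cyclic group of order 60.
As gcd(59, 60) = 1, raising to the 59th power is a bijection on this group: if x_1^59 ≡ x_2^59 then (x_1x_2^{−1})^59 = 1, and the only element of order dividing gcd(59, 60) = 1 is 1, so x_1 = x_2.
With f(0) = 0 this makes f injective on all of ℤ/61ℤ, hence bijective (finite equal-size domain and codomain). In particular f is surjective.
Since f is surjective, we find the preimage of 41. The inverse of x ↦ x^59 on (ℤ/61ℤ)^× is x ↦ x^59, because 59·59 = 3481 = 58·60 + 1 ≡ 1 (mod 60) and x^{60} = 1 for x ≠ 0 (Fermat). So f⁻¹(41) = 41^59 mod 61.
Repeated squaring mod 61: 41^1 ≡ 41, 41^2 ≡ 41² = 1681 ≡ 34, 41^4 ≡ 34² = 1156 ≡ 58, 41^8 ≡ 58² = 3364 ≡ 9, 41^16 ≡ 9² = 81 ≡ 20, 41^32 ≡ 20² = 400 ≡ 34. Since 59 = 32 + 16 + 8 + 2 + 1, 41^59 ≡ 34·20·9·34·41: 34·20 = 680 ≡ 9, then 9·9 = 81 ≡ 20, then 20·34 = 680 ≡ 9, then 9·41 = 369 ≡ 3. So 41^59 ≡ 3 (mod 61).
Hence f⁻¹(41) = 3.

3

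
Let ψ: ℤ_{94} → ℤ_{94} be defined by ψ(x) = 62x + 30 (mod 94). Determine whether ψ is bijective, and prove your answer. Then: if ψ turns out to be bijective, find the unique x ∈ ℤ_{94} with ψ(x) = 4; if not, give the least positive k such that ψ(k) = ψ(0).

We have gcd(62, 94) = 2 > 1. Taking a = 0 and b = 47: ψ(0) = 30 and ψ(47) = 62·47 + 30 = 2944 ≡ 30 (mod 94).
So ψ(0) = ψ(47) while 0 ≠ 47, thus ψ is not injective, hence not bijective.
Since ψ is not bijective, we find the least positive k with ψ(k) = ψ(0): this means 62k ≡ 0 (mod 94), i.e. 94 ∣ 62k. Since gcd(62, 94) = 2, dividing through by 2 this holds exactly when 47 ∣ 31k, and as gcd(31, 47) = 1, exactly when 47 ∣ k.
The smallest positive such k is 47.

47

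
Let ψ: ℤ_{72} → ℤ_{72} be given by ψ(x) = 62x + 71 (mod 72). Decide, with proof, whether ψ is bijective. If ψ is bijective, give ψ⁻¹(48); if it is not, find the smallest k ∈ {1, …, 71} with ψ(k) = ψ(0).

Recall that ψ is injective if ψ(a) = ψ(b) implies a = b.
We have gcd(62, 72) = 2 > 1. Taking a = 0 and b = 36: ψ(0) = 71 and ψ(36) = 62·36 + 71 = 2303 ≡ 71 (mod 72).
So ψ(0) = ψ(36) while 0 ≠ 36, thus ψ is not injective, hence not bijective.
Since ψ is not bijective, we find the least positive k with ψ(k) = ψ(0): this means 62k ≡ 0 (mod 72), i.e. 72 ∣ 62k. Since gcd(62, 72) = 2, dividing through by 2 this holds exactly when 36 ∣ 31k, and as gcd(31, 36) = 1, exactly when 36 ∣ k.
The smallest positive such k is 36.

36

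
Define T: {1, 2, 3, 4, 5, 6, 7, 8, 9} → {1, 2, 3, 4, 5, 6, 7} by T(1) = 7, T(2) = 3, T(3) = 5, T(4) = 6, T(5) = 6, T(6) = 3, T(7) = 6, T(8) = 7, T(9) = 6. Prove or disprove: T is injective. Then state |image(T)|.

4

T(4) = 6 = T(5) with 4 ≠ 5, so T is not injective.
The image of T is {3, 5, 6, 7}, which has 4 elements.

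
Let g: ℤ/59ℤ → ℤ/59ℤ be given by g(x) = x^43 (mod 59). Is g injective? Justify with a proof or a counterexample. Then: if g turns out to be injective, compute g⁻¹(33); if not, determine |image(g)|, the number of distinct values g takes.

24

Since 59 is prime, the nonzero elements of ℤ/59ℤ form a cyclic group of order 58.
As gcd(43, 58) = 1, raising to the 43rd power is a bijection on this group: if s^43 ≡ t^43 then (st^{−1})^43 = 1, and the only element of order dividing gcd(43, 58) = 1 is 1, so s = t.
With g(0) = 0 this makes g injective on all of ℤ/59ℤ, hence bijective (finite equal-size domain and codomain). In particular g is injective.
Since g is injective, we find the preimage of 33. The inverse of x ↦ x^43 on (ℤ/59ℤ)^× is x ↦ x^27, because 43·27 = 1161 = 20·58 + 1 ≡ 1 (mod 58) and x^{58} = 1 for x ≠ 0 (Fermat). So g⁻¹(33) = 33^27 mod 59.
Repeated squaring mod 59: 33^1 ≡ 33, 33^2 ≡ 33² = 1089 ≡ 27, 33^4 ≡ 27² = 729 ≡ 21, 33^8 ≡ 21² = 441 ≡ 28, 33^16 ≡ 28² = 784 ≡ 17. Since 27 = 16 + 8 + 2 + 1, 33^27 ≡ 17·28·27·33: 17·28 = 476 ≡ 4, then 4·27 = 108 ≡ 49, then 49·33 = 1617 ≡ 24. So 33^27 ≡ 24 (mod 59).
Hence g⁻¹(33) = 24.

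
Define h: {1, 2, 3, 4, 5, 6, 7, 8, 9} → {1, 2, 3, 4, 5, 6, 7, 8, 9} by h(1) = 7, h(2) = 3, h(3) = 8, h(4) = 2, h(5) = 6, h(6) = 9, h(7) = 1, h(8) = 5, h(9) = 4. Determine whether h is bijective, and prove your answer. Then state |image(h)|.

The values 7, 3, 8, 2, 6, 9, 1, 5, 4 are a permutation of {1, 2, 3, 4, 5, 6, 7, 8, 9}: each element appears exactly once.
So h is injective and surjective, hence bijective.
The image of h is {1, 2, 3, 4, 5, 6, 7, 8, 9}, which has 9 elements.

9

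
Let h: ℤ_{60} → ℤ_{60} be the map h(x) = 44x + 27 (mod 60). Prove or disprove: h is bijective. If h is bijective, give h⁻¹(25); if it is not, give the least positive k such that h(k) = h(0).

15

Recall: h is injective when h(s) = h(t) forces s = t.
We have gcd(44, 60) = 4 > 1. Taking s = 0 and t = 15: h(0) = 27 and h(15) = 44·15 + 27 = 687 ≡ 27 (mod 60).
So h(0) = h(15) while 0 ≠ 15, therefore h is not injective, hence not bijective.
Since h is not bijective, we find the least positive k with h(k) = h(0): this means 44k ≡ 0 (mod 60), i.e. 60 ∣ 44k. Since gcd(44, 60) = 4, dividing through by 4 this holds exactly when 15 ∣ 11k, and as gcd(11, 15) = 1, exactly when 15 ∣ k.
The smallest positive such k is 15.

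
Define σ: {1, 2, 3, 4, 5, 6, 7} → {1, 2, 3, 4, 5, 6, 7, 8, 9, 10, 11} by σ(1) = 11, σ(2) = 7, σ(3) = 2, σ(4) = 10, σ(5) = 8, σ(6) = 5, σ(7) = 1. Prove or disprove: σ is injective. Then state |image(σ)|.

The values σ(1), …, σ(7) are 11, 7, 2, 10, 8, 5, 1 — all distinct.
So σ(a) = σ(b) only when a = b, and σ is injective.
The image of σ is {1, 2, 5, 7, 8, 10, 11}, which has 7 elements.

7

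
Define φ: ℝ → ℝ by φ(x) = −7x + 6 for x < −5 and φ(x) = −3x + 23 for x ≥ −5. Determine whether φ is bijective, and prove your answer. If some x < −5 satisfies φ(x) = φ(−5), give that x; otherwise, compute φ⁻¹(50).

Both pieces are strictly decreasing (slopes −7 and −3), so each is injective on its own interval.
The left piece maps (−∞, −5) onto (41, ∞); the right piece maps [−5, ∞) onto (−∞, 38].
The images leave a gap (41 has no preimage), so φ is not surjective, hence not bijective.
Because the two images are disjoint, no x < −5 has φ(x) = φ(−5), so we compute φ⁻¹(50): 50 lies in (41, ∞), so solve −7x + 6 = 50: x = (50 − 6)/(−7) = −44/7.

-44/7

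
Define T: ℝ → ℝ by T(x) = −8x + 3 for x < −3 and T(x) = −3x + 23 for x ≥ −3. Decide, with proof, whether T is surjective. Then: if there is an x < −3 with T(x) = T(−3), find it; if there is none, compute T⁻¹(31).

Both pieces are strictly decreasing (slopes −8 and −3), so each is injective on its own interval.
The left piece maps (−∞, −3) onto (27, ∞); the right piece maps [−3, ∞) onto (−∞, 32].
The union (27, ∞) ∪ (−∞, 32] covers ℝ, so T is surjective.
For the follow-up: the images overlap, so an x < −3 with T(x) = T(−3) exists. T(−3) = 32; solving −8x + 3 = 32 for x < −3 gives x = (32 − 3)/(−8) = −29/8.

-29/8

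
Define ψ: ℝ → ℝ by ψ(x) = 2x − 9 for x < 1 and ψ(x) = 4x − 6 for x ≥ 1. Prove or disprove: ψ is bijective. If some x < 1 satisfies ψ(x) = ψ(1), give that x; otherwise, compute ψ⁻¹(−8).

Both pieces are strictly increasing (slopes 2 and 4), so each is injective on its own interval.
The left piece maps (−∞, 1) onto (−∞, −7); the right piece maps [1, ∞) onto [−2, ∞).
The images leave a gap (−7 has no preimage), so ψ is not surjective, hence not bijective.
Because the two images are disjoint, no x < 1 has ψ(x) = ψ(1), so we compute ψ⁻¹(−8): −8 lies in (−∞, −7), so solve 2x − 9 = −8: x = (−8 + 9)/2 = 1/2.

1/2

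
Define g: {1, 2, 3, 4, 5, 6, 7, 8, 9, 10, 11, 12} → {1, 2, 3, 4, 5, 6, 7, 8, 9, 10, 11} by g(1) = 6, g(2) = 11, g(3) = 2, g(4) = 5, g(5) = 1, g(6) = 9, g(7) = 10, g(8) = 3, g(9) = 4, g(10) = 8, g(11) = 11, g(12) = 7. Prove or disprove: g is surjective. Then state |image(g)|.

11

Every element of the codomain has a preimage: 1 = g(5), 2 = g(3), 3 = g(8), 4 = g(9), 5 = g(4), 6 = g(1), 7 = g(12), 8 = g(10), 9 = g(6), 10 = g(7), 11 = g(2).
Therefore g is surjective.
The image of g is {1, 2, 3, 4, 5, 6, 7, 8, 9, 10, 11}, which has 11 elements.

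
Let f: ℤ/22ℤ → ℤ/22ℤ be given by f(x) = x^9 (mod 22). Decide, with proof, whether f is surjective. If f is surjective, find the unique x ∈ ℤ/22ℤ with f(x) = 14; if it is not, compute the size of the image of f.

4

Computing x^9 mod 22 for each x (by repeated squaring, reducing mod 22 at every step), the values f(0), f(1), …, f(21) are: 0, 1, 6, 15, 14, 9, 2, 19, 18, 5, 10, 11, 12, 17, 4, 3, 20, 13, 8, 7, 16, 21.
Every element of ℤ/22ℤ appears exactly once in this list, so f is a bijection, and in particular surjective.
Since f is surjective, we read off the preimage of 14 from the same table: f(4) = 14, so f⁻¹(14) = 4.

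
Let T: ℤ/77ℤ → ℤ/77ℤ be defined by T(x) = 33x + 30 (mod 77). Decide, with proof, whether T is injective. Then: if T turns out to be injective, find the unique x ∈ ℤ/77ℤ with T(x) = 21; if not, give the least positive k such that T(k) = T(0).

7

We have gcd(33, 77) = 11 > 1. Taking a = 0 and b = 7: T(0) = 30 and T(7) = 33·7 + 30 = 261 ≡ 30 (mod 77).
So T(0) = T(7) while 0 ≠ 7, so T is not injective.
Since T is not injective, we find the least positive k with T(k) = T(0): this means 33k ≡ 0 (mod 77), i.e. 77 ∣ 33k. Since gcd(33, 77) = 11, dividing through by 11 this holds exactly when 7 ∣ 3k, and as gcd(3, 7) = 1, exactly when 7 ∣ k.
The smallest positive such k is 7.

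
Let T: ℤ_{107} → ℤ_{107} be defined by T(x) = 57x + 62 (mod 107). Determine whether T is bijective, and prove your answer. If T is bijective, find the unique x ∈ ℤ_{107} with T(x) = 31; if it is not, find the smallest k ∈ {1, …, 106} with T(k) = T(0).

37

Suppose T(a) = T(b) in ℤ_{107}. Then 57a + 62 ≡ 57b + 62 (mod 107), therefore 57(a − b) ≡ 0 (mod 107).
Since gcd(57, 107) = 1, 57 is invertible modulo 107, so a − b ≡ 0 (mod 107), i.e. a = b.
We now compute 57⁻¹ mod 107 explicitly. Euclid's algorithm: 107 = 1·57 + 50, 57 = 1·50 + 7, 50 = 7·7 + 1; back-substituting gives 1 = 92·57 − 49·107, so 57⁻¹ ≡ 92 (mod 107).
Then y ↦ 92(y − 62) is a two-sided inverse to T, so every y ∈ ℤ_{107} has a preimage.
So T is bijective.
Since T is bijective, we find T⁻¹(31): we need 57x ≡ 31 − 62 ≡ 76 (mod 107). Using 57⁻¹ = 92: x ≡ 92·76 = 6992 = 65·107 + 37, so x = 37.
Check: T(37) = 57·37 + 62 = 2171 = 20·107 + 31 ≡ 31 (mod 107).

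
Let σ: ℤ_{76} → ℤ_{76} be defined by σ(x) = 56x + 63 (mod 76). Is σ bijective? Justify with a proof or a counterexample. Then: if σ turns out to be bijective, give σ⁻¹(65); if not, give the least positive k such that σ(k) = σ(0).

19

Recall that σ is injective when σ(s) = σ(t) forces s = t.
We have gcd(56, 76) = 4 > 1. Taking s = 0 and t = 19: σ(0) = 63 and σ(19) = 56·19 + 63 = 1127 ≡ 63 (mod 76).
So σ(0) = σ(19) while 0 ≠ 19, hence σ is not injective, hence not bijective.
Since σ is not bijective, we find the least positive k with σ(k) = σ(0): this means 56k ≡ 0 (mod 76), i.e. 76 ∣ 56k. Since gcd(56, 76) = 4, dividing through by 4 this holds exactly when 19 ∣ 14k, and as gcd(14, 19) = 1, exactly when 19 ∣ k.
The smallest positive such k is 19.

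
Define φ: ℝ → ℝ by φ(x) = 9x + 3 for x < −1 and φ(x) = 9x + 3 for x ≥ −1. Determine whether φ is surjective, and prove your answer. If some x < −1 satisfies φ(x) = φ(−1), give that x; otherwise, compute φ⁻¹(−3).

-2/3

Both pieces are strictly increasing (slopes 9 and 9), so each is injective on its own interval.
The left piece maps (−∞, −1) onto (−∞, −6); the right piece maps [−1, ∞) onto [−6, ∞).
These images together cover ℝ, so φ is surjective.
Because the two images are disjoint, no x < −1 has φ(x) = φ(−1), so we compute φ⁻¹(−3): −3 lies in [−6, ∞), so solve 9x + 3 = −3: x = (−3 − 3)/9 = −2/3.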